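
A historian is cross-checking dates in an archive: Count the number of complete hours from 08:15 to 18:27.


Start: 08:15
End: 18:27
Hour difference: 18 - 8 = 10 hours
Minute difference: 27 - 15 = 12 minutes
Total minutes: 612
Complete hours: 612 / 60 = 10 (remainder 12)

10


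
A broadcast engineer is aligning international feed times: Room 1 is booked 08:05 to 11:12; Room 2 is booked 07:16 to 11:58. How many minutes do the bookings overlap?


Interval A: [485, 672] minutes from midnight
Interval B: [436, 718] minutes from midnight
Overlap start = max(485, 436) = 485
Overlap end = min(672, 718) = 672
Overlap = 672 - 485 = 187 minutes

187


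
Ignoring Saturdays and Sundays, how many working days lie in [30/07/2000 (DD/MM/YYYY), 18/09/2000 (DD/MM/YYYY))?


Start: 2000-07-30 (Sunday)
End (exclusive): 2000-09-18 (Monday)
Total calendar days: 50
Full weeks: 50 // 7 = 7 -> 35 weekdays
Remaining 1 days starting on Sunday:
  Sun(-) -> 0 weekdays
Total business days: 35 + 0 = 35

35


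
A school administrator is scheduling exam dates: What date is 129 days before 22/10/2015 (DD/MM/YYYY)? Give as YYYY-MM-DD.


Start: 2015-10-22
Subtracting 129 days
Days already passed in October: 22
After going back through October: 107 more days to subtract
September 2015: 30 days, 77 remaining
August 2015: 31 days, 46 remaining
July 2015: 31 days, 15 remaining
June 2015 has 30 days, need 15
Result: 2015-06-15

2015-06-15


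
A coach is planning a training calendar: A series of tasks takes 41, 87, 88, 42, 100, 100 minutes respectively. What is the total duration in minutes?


Durations: 41, 87, 88, 42, 100, 100
Running sum: 41
+ 87 = 128
+ 88 = 216
+ 42 = 258
+ 100 = 358
+ 100 = 458
Total duration: 458 minutes
That is 7 hours and 38 minutes

458


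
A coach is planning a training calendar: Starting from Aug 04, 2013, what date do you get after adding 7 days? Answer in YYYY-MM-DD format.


Start: 2013-08-04
Adding 7 days
Days remaining in August: 27
Result: 2013-08-11

2013-08-11


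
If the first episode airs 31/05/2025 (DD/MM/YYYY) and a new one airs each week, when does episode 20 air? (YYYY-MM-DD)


First occurrence: 2025-05-31 (occurrence 1)
Each occurrence is 7 days after the previous.
Occurrence 20 is 19 weeks after the first.
19 weeks = 133 days
2025-05-31 + 133 days = 2025-10-11

2025-10-11


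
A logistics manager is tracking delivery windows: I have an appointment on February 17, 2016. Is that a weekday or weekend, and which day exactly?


Date: 2016-02-17
January 1, 2016 is a Friday
Day of year: 48
Offset from Jan 1: 47 days
47 mod 7 = 5
Result: Wednesday

Wednesday


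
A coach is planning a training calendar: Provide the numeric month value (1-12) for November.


Calendar month order:
10. October
11. November <--
12. December
November is month number 11

11


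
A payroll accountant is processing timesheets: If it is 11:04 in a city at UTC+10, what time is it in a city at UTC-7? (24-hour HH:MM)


Local time: 11:04 at UTC+10 (offset 10h)
Target zone: UTC-7 (offset -7h)
Difference: -7 - (10) = -17 hours
Calculation: 11 + (-17) = -6
Wraparound: (-6) mod 24 = 18
Result: 18:04

18:04


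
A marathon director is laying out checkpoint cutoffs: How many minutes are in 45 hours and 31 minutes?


Hours: 45
Minutes: 31
Convert hours to minutes: 45 x 60 = 2700
Add remaining minutes: 2700 + 31 = 2731

2731


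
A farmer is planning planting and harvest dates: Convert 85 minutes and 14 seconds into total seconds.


Minutes: 85
Seconds: 14
Convert minutes to seconds: 85 x 60 = 5100
Add remaining seconds: 5100 + 14 = 5114

5114


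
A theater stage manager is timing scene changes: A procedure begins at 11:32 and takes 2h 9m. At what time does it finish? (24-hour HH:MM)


Start time: 11:32
Adding: 2 hours 9 minutes
Minutes: 32 + 9 = 41
Hours: 11 + 2 + 0 = 13
Result: 13:41

13:41


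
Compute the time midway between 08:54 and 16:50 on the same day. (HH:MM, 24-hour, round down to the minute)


Start time: 08:54 = 534 minutes from midnight
End time: 16:50 = 1010 minutes from midnight
Sum: 534 + 1010 = 1544
Midpoint: 1544 / 2 = 772 minutes
Convert: 772 / 60 = 12 hours, 52 minutes
Result: 12:52

12:52


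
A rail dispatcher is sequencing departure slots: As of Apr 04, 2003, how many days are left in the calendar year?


Start: April 04, 2003
End: December 31, 2003
Days left in April: 26
May: 31
June: 30
July: 31
August: 31
... plus remaining months
Sum of remaining months: 245
Total: 26 + 245 = 271

271


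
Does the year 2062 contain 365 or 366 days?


Year: 2062
Check leap year rules:
Divisible by 4? No
2062 is not a leap year
Days: 365

365


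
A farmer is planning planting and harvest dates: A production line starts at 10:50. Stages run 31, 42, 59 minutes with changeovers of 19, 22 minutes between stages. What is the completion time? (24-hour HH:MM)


Start: 10:50 = 650 min from midnight
  after task 1 (31 min): 11:21
  after break (19 min): 11:40
  after task 2 (42 min): 12:22
  after break (22 min): 12:44
  after task 3 (59 min): 13:43
Total elapsed: 173 minutes
End time: 13:43

13:43


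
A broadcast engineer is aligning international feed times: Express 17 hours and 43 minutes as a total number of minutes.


Hours: 17
Extra minutes: 43
Minutes per hour: 60
Hours to minutes: 17 x 60 = 1020
Total: 1020 + 43 = 1063

1063


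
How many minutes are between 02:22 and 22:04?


Start time: 02:22 = 142 minutes from midnight
End time: 22:04 = 1324 minutes from midnight
Difference: 1324 - 142 = 1182 minutes
That is 19 hours and 42 minutes

1182


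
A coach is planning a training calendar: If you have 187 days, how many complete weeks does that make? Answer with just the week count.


Total days: 187
Days per week: 7
Division: 187 / 7 = 26 remainder 5
Complete weeks: 26
Remaining days: 5

26


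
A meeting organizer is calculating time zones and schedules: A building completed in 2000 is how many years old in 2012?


Birth year: 2000
Current year: 2012
Age = current year - birth year
Age = 2012 - 2000 = 12

12


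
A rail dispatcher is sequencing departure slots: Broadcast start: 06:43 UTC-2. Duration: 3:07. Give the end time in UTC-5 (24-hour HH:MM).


Start: 06:43 in UTC-2
Step 1 - add duration:
  minutes: 43 + 7 = 50
  hours: 6 + 3 + 0 = 9
  end in UTC-2: 09:50
Step 2 - convert UTC-2 -> UTC-5:
  offset difference: -5 - (-2) = -3 hours
  9 + (-3) = 6 -> mod 24 = 6
Result: 06:50 in UTC-5

06:50


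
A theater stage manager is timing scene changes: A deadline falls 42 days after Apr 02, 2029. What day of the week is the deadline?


Start: 2029-04-02 (Monday)
Step 1 - find target date: add 42 days
  2029-04-02 + 42 days = 2029-05-14
Step 2 - day of week:
  42 mod 7 = 0
  Monday + 0 days -> Monday
Result: Monday (2029-05-14)

Monday


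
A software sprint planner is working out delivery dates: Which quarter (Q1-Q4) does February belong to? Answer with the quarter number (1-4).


Month: February (month 2)
Q1: January-March (months 1-3)
Q2: April-June (months 4-6)
Q3: July-September (months 7-9)
Q4: October-December (months 10-12)
Month 2 falls in Q1

1


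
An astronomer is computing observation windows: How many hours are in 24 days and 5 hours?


Days: 24
Extra hours: 5
Hours per day: 24
Days to hours: 24 x 24 = 576
Total: 576 + 5 = 581

581


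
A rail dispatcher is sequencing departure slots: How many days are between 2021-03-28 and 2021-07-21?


Start date: 2021-03-28
End date: 2021-07-21
Mar 2021: +4 days
Apr 2021: +30 days
May 2021: +31 days
Jun 2021: +30 days
Jul 2021: +20 days
Total: 115 days

115


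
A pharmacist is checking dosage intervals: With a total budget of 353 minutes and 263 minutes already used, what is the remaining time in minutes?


Total budget: 353 minutes
Time used: 263 minutes
Remaining: 353 - 263 = 90 minutes
Percent used: 74.5%
Percent remaining: 25.5%

90


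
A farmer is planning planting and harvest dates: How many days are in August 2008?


Month: August
Year: 2008
August is a 31-day month
Total: 31 days

31


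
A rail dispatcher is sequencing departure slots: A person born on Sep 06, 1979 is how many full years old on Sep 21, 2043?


Birth: 1979-09-06
Reference: 2043-09-21
Year difference: 2043 - 1979 = 64
Has birthday (09-06) occurred by 09-21? Yes
Age in full years: 64

64


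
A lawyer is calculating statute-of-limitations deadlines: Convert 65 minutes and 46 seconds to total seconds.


Minutes: 65
Extra seconds: 46
Seconds per minute: 60
Minutes to seconds: 65 x 60 = 3900
Total: 3900 + 46 = 3946

3946


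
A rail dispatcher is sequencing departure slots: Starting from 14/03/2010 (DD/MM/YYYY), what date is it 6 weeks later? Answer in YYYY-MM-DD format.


Start: 2010-03-14
Weeks to add: 6
Convert to days: 6 x 7 = 42 days
Add 42 days to 2010-03-14
Result: 2010-04-25

2010-04-25


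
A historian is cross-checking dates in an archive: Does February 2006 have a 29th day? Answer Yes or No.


Year: 2006
Divisible by 4? 2006 / 4 = 501.5 -> No
Not divisible by 4, so NOT a leap year

No


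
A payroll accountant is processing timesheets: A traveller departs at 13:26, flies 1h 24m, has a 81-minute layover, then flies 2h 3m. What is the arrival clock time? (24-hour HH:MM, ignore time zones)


Depart: 13:26
Leg 1: +84 min -> 14:50
Layover: +81 min -> 16:11
Leg 2: +123 min -> 18:14
Total travel: 288 minutes = 4h 48m
Arrival: 18:14

18:14


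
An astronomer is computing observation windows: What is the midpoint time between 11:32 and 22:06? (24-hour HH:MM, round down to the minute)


Start time: 11:32 = 692 minutes from midnight
End time: 22:06 = 1326 minutes from midnight
Sum: 692 + 1326 = 2018
Midpoint: 2018 / 2 = 1009 minutes
Convert: 1009 / 60 = 16 hours, 49 minutes
Result: 16:49

16:49


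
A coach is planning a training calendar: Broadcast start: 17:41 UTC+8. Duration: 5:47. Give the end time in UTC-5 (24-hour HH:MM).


Start: 17:41 in UTC+8
Step 1 - add duration:
  minutes: 41 + 47 = 88 (carry 1h)
  hours: 17 + 5 + 1 = 23
  end in UTC+8: 23:28
Step 2 - convert UTC+8 -> UTC-5:
  offset difference: -5 - (8) = -13 hours
  23 + (-13) = 10 -> mod 24 = 10
Result: 10:28 in UTC-5

10:28


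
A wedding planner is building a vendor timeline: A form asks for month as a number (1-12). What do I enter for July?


Calendar month order:
6. June
7. July <--
8. August
July is month number 7

7


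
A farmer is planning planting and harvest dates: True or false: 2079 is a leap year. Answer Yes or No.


Year: 2079
Divisible by 4? 2079 / 4 = 519.75 -> No
Not divisible by 4, so NOT a leap year

No


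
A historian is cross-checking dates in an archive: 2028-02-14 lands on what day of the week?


Date: 2028-02-14
January 1, 2028 is a Saturday
Day of year: 45
Offset from Jan 1: 44 days
44 mod 7 = 2
Result: Monday

Monday


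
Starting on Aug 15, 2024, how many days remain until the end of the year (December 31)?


Start: August 15, 2024
End: December 31, 2024
Days left in August: 16
September: 30
October: 31
November: 30
December: 31
Sum of remaining months: 122
Total: 16 + 122 = 138

138


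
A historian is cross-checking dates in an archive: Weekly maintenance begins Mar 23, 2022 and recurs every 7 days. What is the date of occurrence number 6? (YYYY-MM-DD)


First occurrence: 2022-03-23 (occurrence 1)
Each occurrence is 7 days after the previous.
Occurrence 6 is 5 weeks after the first.
5 weeks = 35 days
2022-03-23 + 35 days = 2022-04-27

2022-04-27


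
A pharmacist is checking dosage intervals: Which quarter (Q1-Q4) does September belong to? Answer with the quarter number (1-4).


Month: September (month 9)
Q1: January-March (months 1-3)
Q2: April-June (months 4-6)
Q3: July-September (months 7-9)
Q4: October-December (months 10-12)
Month 9 falls in Q3

3


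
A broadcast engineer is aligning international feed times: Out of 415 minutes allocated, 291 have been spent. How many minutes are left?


Total budget: 415 minutes
Time used: 291 minutes
Remaining: 415 - 291 = 124 minutes
Percent used: 70.1%
Percent remaining: 29.9%

124


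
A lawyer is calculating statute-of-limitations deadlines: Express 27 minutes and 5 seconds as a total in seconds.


Minutes: 27
Seconds: 5
Convert minutes to seconds: 27 x 60 = 1620
Add remaining seconds: 1620 + 5 = 1625

1625


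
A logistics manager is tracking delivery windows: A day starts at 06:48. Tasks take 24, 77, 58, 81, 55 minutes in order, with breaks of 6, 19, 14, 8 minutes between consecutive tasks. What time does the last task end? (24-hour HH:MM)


Start: 06:48 = 408 min from midnight
  after task 1 (24 min): 07:12
  after break (6 min): 07:18
  after task 2 (77 min): 08:35
  after break (19 min): 08:54
  after task 3 (58 min): 09:52
  after break (14 min): 10:06
  after task 4 (81 min): 11:27
  after break (8 min): 11:35
  after task 5 (55 min): 12:30
Total elapsed: 342 minutes
End time: 12:30

12:30


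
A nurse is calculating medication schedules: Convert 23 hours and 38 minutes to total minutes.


Hours: 23
Minutes: 38
Convert hours to minutes: 23 x 60 = 1380
Add remaining minutes: 1380 + 38 = 1418

1418


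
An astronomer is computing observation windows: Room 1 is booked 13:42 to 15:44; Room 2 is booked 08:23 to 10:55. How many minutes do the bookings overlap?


Interval A: [822, 944] minutes from midnight
Interval B: [503, 655] minutes from midnight
Overlap start = max(822, 503) = 822
Overlap end = min(944, 655) = 655
End <= start, so the intervals do not overlap: 0 minutes

0


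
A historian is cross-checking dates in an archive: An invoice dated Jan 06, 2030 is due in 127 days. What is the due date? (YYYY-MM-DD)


Start: 2030-01-06
Adding 127 days
Days remaining in January: 25
After January: 102 days still to add
February 2030: 28 days, 74 remaining
March 2030: 31 days, 43 remaining
April 2030: 30 days, 13 remaining
May 2030 has 31 days, need 13
Result: 2030-05-13

2030-05-13


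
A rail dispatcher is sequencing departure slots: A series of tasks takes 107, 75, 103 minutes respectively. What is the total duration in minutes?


Durations: 107, 75, 103
Running sum: 107
+ 75 = 182
+ 103 = 285
Total duration: 285 minutes
That is 4 hours and 45 minutes

285


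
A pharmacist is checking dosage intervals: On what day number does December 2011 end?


Month: December
Year: 2011
December is a 31-day month
Total: 31 days

31


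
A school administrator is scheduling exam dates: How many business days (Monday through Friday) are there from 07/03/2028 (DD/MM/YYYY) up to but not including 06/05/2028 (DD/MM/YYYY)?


Start: 2028-03-07 (Tuesday)
End (exclusive): 2028-05-06 (Saturday)
Total calendar days: 60
Full weeks: 60 // 7 = 8 -> 40 weekdays
Remaining 4 days starting on Tuesday:
  Tue(w), Wed(w), Thu(w), Fri(w) -> 4 weekdays
Total business days: 40 + 4 = 44

44


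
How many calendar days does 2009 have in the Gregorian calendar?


Year: 2009
Check leap year rules:
Divisible by 4? No
2009 is not a leap year
Days: 365

365


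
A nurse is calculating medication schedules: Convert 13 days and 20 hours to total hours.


Days: 13
Extra hours: 20
Hours per day: 24
Days to hours: 13 x 24 = 312
Total: 312 + 20 = 332

332


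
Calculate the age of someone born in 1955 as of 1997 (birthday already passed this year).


Birth year: 1955
Current year: 1997
Age = current year - birth year
Age = 1997 - 1955 = 42

42


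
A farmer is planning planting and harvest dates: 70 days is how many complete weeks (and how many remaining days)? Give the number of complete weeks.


Total days: 70
Days per week: 7
Division: 70 / 7 = 10 remainder 0
Complete weeks: 10
Remaining days: 0

10


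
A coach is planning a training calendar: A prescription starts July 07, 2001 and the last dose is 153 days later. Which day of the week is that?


Start: 2001-07-07 (Saturday)
Step 1 - find target date: add 153 days
  2001-07-07 + 153 days = 2001-12-07
Step 2 - day of week:
  153 mod 7 = 6
  Saturday + 6 days -> Friday
Result: Friday (2001-12-07)

Friday


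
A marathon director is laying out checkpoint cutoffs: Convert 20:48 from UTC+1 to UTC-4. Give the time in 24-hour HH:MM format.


Local time: 20:48 at UTC+1 (offset 1h)
Target zone: UTC-4 (offset -4h)
Difference: -4 - (1) = -5 hours
Calculation: 20 + (-5) = 15
Result: 15:48

15:48


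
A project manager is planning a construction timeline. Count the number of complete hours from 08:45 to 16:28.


Start: 08:45
End: 16:28
Hour difference: 16 - 8 = 8 hours
Minute difference: 28 - 45 = -17 minutes
Total minutes: 463
Complete hours: 463 / 60 = 7 (remainder 43)

7


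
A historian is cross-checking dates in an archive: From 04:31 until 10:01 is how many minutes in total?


Start time: 04:31 = 271 minutes from midnight
End time: 10:01 = 601 minutes from midnight
Difference: 601 - 271 = 330 minutes
That is 5 hours and 30 minutes

330


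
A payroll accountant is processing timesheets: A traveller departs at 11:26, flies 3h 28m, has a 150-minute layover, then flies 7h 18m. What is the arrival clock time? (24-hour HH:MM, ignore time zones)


Depart: 11:26
Leg 1: +208 min -> 14:54
Layover: +150 min -> 17:24
Leg 2: +438 min -> 00:42
Total travel: 796 minutes = 13h 16m
Arrival: 00:42

00:42


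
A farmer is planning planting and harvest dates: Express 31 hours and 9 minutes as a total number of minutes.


Hours: 31
Extra minutes: 9
Minutes per hour: 60
Hours to minutes: 31 x 60 = 1860
Total: 1860 + 9 = 1869

1869


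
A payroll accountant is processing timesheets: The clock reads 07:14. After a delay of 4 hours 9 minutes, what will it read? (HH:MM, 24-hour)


Start time: 07:14
Adding: 4 hours 9 minutes
Minutes: 14 + 9 = 23
Hours: 7 + 4 + 0 = 11
Result: 11:23

11:23


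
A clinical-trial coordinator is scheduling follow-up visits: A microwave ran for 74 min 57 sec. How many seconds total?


Minutes: 74
Extra seconds: 57
Seconds per minute: 60
Minutes to seconds: 74 x 60 = 4440
Total: 4440 + 57 = 4497

4497


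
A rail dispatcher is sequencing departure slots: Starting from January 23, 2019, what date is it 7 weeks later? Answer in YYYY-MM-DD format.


Start: 2019-01-23
Weeks to add: 7
Convert to days: 7 x 7 = 49 days
Add 49 days to 2019-01-23
Result: 2019-03-13

2019-03-13


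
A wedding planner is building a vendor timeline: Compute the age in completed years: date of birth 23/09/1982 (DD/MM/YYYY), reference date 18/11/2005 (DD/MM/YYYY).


Birth: 1982-09-23
Reference: 2005-11-18
Year difference: 2005 - 1982 = 23
Has birthday (09-23) occurred by 11-18? Yes
Age in full years: 23

23


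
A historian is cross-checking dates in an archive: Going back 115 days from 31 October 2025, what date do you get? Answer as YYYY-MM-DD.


Start: 2025-10-31
Subtracting 115 days
Days already passed in October: 31
After going back through October: 84 more days to subtract
September 2025: 30 days, 54 remaining
August 2025: 31 days, 23 remaining
July 2025 has 31 days, need 23
Result: 2025-07-08

2025-07-08


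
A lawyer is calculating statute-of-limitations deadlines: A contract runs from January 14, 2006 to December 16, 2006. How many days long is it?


Start date: 2006-01-14
End date: 2006-12-16
Jan 2006: +18 days
Feb 2006: +28 days
Mar 2006: +31 days
... (9 more months)
Total: 336 days

336


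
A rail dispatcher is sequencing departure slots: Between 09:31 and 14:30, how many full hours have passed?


Start: 09:31
End: 14:30
Hour difference: 14 - 9 = 5 hours
Minute difference: 30 - 31 = -1 minutes
Total minutes: 299
Complete hours: 299 / 60 = 4 (remainder 59)

4


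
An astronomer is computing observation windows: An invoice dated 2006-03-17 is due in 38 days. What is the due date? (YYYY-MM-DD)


Start: 2006-03-17
Adding 38 days
Days remaining in March: 14
After March: 24 days still to add
April 2006 has 30 days, need 24
Result: 2006-04-24

2006-04-24


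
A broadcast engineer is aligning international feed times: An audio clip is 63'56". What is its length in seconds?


Minutes: 63
Seconds: 56
Convert minutes to seconds: 63 x 60 = 3780
Add remaining seconds: 3780 + 56 = 3836

3836


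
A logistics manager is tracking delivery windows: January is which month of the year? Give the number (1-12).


Calendar month order:
1. January <--
2. February
January is month number 1

1


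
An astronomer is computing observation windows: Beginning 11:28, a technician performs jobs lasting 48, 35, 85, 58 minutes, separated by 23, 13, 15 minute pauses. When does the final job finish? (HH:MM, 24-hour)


Start: 11:28 = 688 min from midnight
  after task 1 (48 min): 12:16
  after break (23 min): 12:39
  after task 2 (35 min): 13:14
  after break (13 min): 13:27
  after task 3 (85 min): 14:52
  after break (15 min): 15:07
  after task 4 (58 min): 16:05
Total elapsed: 277 minutes
End time: 16:05

16:05


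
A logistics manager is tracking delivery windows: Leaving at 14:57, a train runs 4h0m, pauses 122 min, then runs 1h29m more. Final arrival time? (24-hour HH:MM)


Depart: 14:57
Leg 1: +240 min -> 18:57
Layover: +122 min -> 20:59
Leg 2: +89 min -> 22:28
Total travel: 451 minutes = 7h 31m
Arrival: 22:28

22:28


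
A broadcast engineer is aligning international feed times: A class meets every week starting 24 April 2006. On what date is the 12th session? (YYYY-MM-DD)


First occurrence: 2006-04-24 (occurrence 1)
Each occurrence is 7 days after the previous.
Occurrence 12 is 11 weeks after the first.
11 weeks = 77 days
2006-04-24 + 77 days = 2006-07-10

2006-07-10


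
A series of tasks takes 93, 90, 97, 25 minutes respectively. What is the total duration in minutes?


Durations: 93, 90, 97, 25
Running sum: 93
+ 90 = 183
+ 97 = 280
+ 25 = 305
Total duration: 305 minutes
That is 5 hours and 5 minutes

305


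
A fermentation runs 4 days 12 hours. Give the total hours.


Days: 4
Extra hours: 12
Hours per day: 24
Days to hours: 4 x 24 = 96
Total: 96 + 12 = 108

108


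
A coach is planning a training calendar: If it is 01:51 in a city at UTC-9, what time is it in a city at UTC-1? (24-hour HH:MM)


Local time: 01:51 at UTC-9 (offset -9h)
Target zone: UTC-1 (offset -1h)
Difference: -1 - (-9) = 8 hours
Calculation: 1 + (8) = 9
Result: 09:51

09:51


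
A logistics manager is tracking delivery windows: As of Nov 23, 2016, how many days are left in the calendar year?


Start: November 23, 2016
End: December 31, 2016
Days left in November: 7
December: 31
Sum of remaining months: 31
Total: 7 + 31 = 38

38


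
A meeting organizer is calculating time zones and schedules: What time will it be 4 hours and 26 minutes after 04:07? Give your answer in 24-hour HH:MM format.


Start time: 04:07
Adding: 4 hours 26 minutes
Minutes: 7 + 26 = 33
Hours: 4 + 4 + 0 = 8
Result: 08:33

08:33


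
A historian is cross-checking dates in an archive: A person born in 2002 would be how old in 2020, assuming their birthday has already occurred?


Birth year: 2002
Current year: 2020
Age = current year - birth year
Age = 2020 - 2002 = 18

18


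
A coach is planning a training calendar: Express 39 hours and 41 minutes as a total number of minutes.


Hours: 39
Extra minutes: 41
Minutes per hour: 60
Hours to minutes: 39 x 60 = 2340
Total: 2340 + 41 = 2381

2381


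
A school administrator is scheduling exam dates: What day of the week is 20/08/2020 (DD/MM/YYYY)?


Date: 2020-08-20
January 1, 2020 is a Wednesday
Day of year: 233
Offset from Jan 1: 232 days
232 mod 7 = 1
Result: Thursday

Thursday


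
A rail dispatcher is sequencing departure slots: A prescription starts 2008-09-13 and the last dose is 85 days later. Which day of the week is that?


Start: 2008-09-13 (Saturday)
Step 1 - find target date: add 85 days
  2008-09-13 + 85 days = 2008-12-07
Step 2 - day of week:
  85 mod 7 = 1
  Saturday + 1 days -> Sunday
Result: Sunday (2008-12-07)

Sunday


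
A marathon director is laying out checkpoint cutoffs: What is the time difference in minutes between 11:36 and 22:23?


Start time: 11:36 = 696 minutes from midnight
End time: 22:23 = 1343 minutes from midnight
Difference: 1343 - 696 = 647 minutes
That is 10 hours and 47 minutes

647


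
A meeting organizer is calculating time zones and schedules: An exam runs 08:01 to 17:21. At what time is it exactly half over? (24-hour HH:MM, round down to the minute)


Start time: 08:01 = 481 minutes from midnight
End time: 17:21 = 1041 minutes from midnight
Sum: 481 + 1041 = 1522
Midpoint: 1522 / 2 = 761 minutes
Convert: 761 / 60 = 12 hours, 41 minutes
Result: 12:41

12:41


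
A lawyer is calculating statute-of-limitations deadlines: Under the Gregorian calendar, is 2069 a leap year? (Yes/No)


Year: 2069
Divisible by 4? 2069 / 4 = 517.25 -> No
Not divisible by 4, so NOT a leap year

No


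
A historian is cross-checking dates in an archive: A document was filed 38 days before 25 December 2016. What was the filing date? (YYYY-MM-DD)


Start: 2016-12-25
Subtracting 38 days
Days already passed in December: 25
After going back through December: 13 more days to subtract
November 2016 has 30 days, need 13
Result: 2016-11-17

2016-11-17


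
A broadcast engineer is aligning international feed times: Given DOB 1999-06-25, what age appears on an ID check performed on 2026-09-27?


Birth: 1999-06-25
Reference: 2026-09-27
Year difference: 2026 - 1999 = 27
Has birthday (06-25) occurred by 09-27? Yes
Age in full years: 27

27


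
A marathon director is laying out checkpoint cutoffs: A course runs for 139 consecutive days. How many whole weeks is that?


Total days: 139
Days per week: 7
Division: 139 / 7 = 19 remainder 6
Complete weeks: 19
Remaining days: 6

19


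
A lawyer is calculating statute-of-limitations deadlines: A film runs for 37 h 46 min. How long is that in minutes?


Hours: 37
Minutes: 46
Convert hours to minutes: 37 x 60 = 2220
Add remaining minutes: 2220 + 46 = 2266

2266


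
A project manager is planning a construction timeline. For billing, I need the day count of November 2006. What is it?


Month: November
Year: 2006
November is a 30-day month
Total: 30 days

30


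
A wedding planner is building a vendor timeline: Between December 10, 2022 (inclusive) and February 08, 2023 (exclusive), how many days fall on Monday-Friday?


Start: 2022-12-10 (Saturday)
End (exclusive): 2023-02-08 (Wednesday)
Total calendar days: 60
Full weeks: 60 // 7 = 8 -> 40 weekdays
Remaining 4 days starting on Saturday:
  Sat(-), Sun(-), Mon(w), Tue(w) -> 2 weekdays
Total business days: 40 + 2 = 42

42


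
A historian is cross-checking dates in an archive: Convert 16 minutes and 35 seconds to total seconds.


Minutes: 16
Extra seconds: 35
Seconds per minute: 60
Minutes to seconds: 16 x 60 = 960
Total: 960 + 35 = 995

995


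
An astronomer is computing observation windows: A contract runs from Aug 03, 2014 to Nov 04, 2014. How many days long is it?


Start date: 2014-08-03
End date: 2014-11-04
Aug 2014: +29 days
Sep 2014: +30 days
Oct 2014: +31 days
Nov 2014: +3 days
Total: 93 days

93


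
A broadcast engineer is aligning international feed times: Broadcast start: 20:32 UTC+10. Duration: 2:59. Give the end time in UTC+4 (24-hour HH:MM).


Start: 20:32 in UTC+10
Step 1 - add duration:
  minutes: 32 + 59 = 91 (carry 1h)
  hours: 20 + 2 + 1 = 23
  end in UTC+10: 23:31
Step 2 - convert UTC+10 -> UTC+4:
  offset difference: 4 - (10) = -6 hours
  23 + (-6) = 17 -> mod 24 = 17
Result: 17:31 in UTC+4

17:31


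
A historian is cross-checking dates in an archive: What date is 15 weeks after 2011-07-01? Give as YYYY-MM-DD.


Start: 2011-07-01
Weeks to add: 15
Convert to days: 15 x 7 = 105 days
Add 105 days to 2011-07-01
Result: 2011-10-14

2011-10-14


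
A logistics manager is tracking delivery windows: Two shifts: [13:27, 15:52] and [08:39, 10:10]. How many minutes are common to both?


Interval A: [807, 952] minutes from midnight
Interval B: [519, 610] minutes from midnight
Overlap start = max(807, 519) = 807
Overlap end = min(952, 610) = 610
End <= start, so the intervals do not overlap: 0 minutes

0


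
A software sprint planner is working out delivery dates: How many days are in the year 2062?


Year: 2062
Check leap year rules:
Divisible by 4? No
2062 is not a leap year
Days: 365

365


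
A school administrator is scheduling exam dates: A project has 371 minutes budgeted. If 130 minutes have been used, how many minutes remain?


Total budget: 371 minutes
Time used: 130 minutes
Remaining: 371 - 130 = 241 minutes
Percent used: 35.0%
Percent remaining: 65.0%

241


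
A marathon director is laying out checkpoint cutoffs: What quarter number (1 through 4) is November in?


Month: November (month 11)
Q1: January-March (months 1-3)
Q2: April-June (months 4-6)
Q3: July-September (months 7-9)
Q4: October-December (months 10-12)
Month 11 falls in Q4

4


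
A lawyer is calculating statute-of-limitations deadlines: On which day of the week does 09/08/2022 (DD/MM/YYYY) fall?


Date: 2022-08-09
January 1, 2022 is a Saturday
Day of year: 221
Offset from Jan 1: 220 days
220 mod 7 = 3
Result: Tuesday

Tuesday


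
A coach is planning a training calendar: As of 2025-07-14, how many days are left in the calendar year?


Start: July 14, 2025
End: December 31, 2025
Days left in July: 17
August: 31
September: 30
October: 31
November: 30
... plus remaining months
Sum of remaining months: 153
Total: 17 + 153 = 170

170


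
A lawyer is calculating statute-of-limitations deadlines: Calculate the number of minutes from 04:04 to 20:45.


Start time: 04:04 = 244 minutes from midnight
End time: 20:45 = 1245 minutes from midnight
Difference: 1245 - 244 = 1001 minutes
That is 16 hours and 41 minutes

1001


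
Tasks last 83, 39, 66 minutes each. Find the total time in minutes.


Durations: 83, 39, 66
Running sum: 83
+ 39 = 122
+ 66 = 188
Total duration: 188 minutes
That is 3 hours and 8 minutes

188


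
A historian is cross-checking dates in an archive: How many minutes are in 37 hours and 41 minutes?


Hours: 37
Extra minutes: 41
Minutes per hour: 60
Hours to minutes: 37 x 60 = 2220
Total: 2220 + 41 = 2261

2261


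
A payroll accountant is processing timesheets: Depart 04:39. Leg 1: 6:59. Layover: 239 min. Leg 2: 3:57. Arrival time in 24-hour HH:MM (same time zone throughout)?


Depart: 04:39
Leg 1: +419 min -> 11:38
Layover: +239 min -> 15:37
Leg 2: +237 min -> 19:34
Total travel: 895 minutes = 14h 55m
Arrival: 19:34

19:34


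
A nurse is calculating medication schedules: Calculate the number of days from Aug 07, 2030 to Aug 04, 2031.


Start date: 2030-08-07
End date: 2031-08-04
Aug 2030: +25 days
Sep 2030: +30 days
Oct 2030: +31 days
... (10 more months)
Total: 362 days

362


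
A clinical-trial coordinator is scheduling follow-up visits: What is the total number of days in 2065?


Year: 2065
Check leap year rules:
Divisible by 4? No
2065 is not a leap year
Days: 365

365


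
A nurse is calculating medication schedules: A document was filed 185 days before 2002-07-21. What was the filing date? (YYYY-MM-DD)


Start: 2002-07-21
Subtracting 185 days
Days already passed in July: 21
After going back through July: 164 more days to subtract
June 2002: 30 days, 134 remaining
May 2002: 31 days, 103 remaining
April 2002: 30 days, 73 remaining
March 2002: 31 days, 42 remaining
Result: 2002-01-17

2002-01-17


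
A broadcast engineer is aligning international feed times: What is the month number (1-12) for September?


Calendar month order:
8. August
9. September <--
10. October
September is month number 9

9


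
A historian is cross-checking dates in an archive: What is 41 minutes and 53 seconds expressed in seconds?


Minutes: 41
Extra seconds: 53
Seconds per minute: 60
Minutes to seconds: 41 x 60 = 2460
Total: 2460 + 53 = 2513

2513


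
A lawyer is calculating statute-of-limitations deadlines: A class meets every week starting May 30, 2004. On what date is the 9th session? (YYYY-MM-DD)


First occurrence: 2004-05-30 (occurrence 1)
Each occurrence is 7 days after the previous.
Occurrence 9 is 8 weeks after the first.
8 weeks = 56 days
2004-05-30 + 56 days = 2004-07-25

2004-07-25


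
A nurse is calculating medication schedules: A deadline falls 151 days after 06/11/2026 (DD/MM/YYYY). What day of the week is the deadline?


Start: 2026-11-06 (Friday)
Step 1 - find target date: add 151 days
  2026-11-06 + 151 days = 2027-04-06
Step 2 - day of week:
  151 mod 7 = 4
  Friday + 4 days -> Tuesday
Result: Tuesday (2027-04-06)

Tuesday


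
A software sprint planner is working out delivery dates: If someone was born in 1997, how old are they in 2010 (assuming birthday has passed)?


Birth year: 1997
Current year: 2010
Age = current year - birth year
Age = 2010 - 1997 = 13

13


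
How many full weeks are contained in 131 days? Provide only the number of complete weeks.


Total days: 131
Days per week: 7
Division: 131 / 7 = 18 remainder 5
Complete weeks: 18
Remaining days: 5

18


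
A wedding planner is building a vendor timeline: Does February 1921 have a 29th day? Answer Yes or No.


Year: 1921
Divisible by 4? 1921 / 4 = 480.25 -> No
Not divisible by 4, so NOT a leap year

No


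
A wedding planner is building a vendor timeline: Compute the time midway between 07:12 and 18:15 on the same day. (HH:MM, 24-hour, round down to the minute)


Start time: 07:12 = 432 minutes from midnight
End time: 18:15 = 1095 minutes from midnight
Sum: 432 + 1095 = 1527
Midpoint: 1527 / 2 = 763 minutes
Convert: 763 / 60 = 12 hours, 43 minutes
Result: 12:43

12:43


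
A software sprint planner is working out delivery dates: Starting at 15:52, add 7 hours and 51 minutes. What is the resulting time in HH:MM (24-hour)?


Start time: 15:52
Adding: 7 hours 51 minutes
Minutes: 52 + 51 = 103
Minute overflow: 103 >= 60, so carry 1 hour, minutes = 43
Hours: 15 + 7 + 1 = 23
Result: 23:43

23:43


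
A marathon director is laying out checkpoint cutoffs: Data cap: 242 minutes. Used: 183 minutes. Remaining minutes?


Total budget: 242 minutes
Time used: 183 minutes
Remaining: 242 - 183 = 59 minutes
Percent used: 75.6%
Percent remaining: 24.4%

59


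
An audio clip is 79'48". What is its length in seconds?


Minutes: 79
Seconds: 48
Convert minutes to seconds: 79 x 60 = 4740
Add remaining seconds: 4740 + 48 = 4788

4788


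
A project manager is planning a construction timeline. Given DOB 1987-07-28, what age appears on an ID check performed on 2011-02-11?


Birth: 1987-07-28
Reference: 2011-02-11
Year difference: 2011 - 1987 = 24
Has birthday (07-28) occurred by 02-11? No
Birthday not yet reached this year -> subtract 1
Age in full years: 23

23


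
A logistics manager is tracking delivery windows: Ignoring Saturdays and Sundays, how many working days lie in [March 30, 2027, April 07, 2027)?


Start: 2027-03-30 (Tuesday)
End (exclusive): 2027-04-07 (Wednesday)
Total calendar days: 8
Full weeks: 8 // 7 = 1 -> 5 weekdays
Remaining 1 days starting on Tuesday:
  Tue(w) -> 1 weekdays
Total business days: 5 + 1 = 6

6


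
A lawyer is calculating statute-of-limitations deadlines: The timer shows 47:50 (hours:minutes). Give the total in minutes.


Hours: 47
Minutes: 50
Convert hours to minutes: 47 x 60 = 2820
Add remaining minutes: 2820 + 50 = 2870

2870


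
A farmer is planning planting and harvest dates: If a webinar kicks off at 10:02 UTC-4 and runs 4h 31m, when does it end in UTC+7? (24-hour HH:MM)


Start: 10:02 in UTC-4
Step 1 - add duration:
  minutes: 2 + 31 = 33
  hours: 10 + 4 + 0 = 14
  end in UTC-4: 14:33
Step 2 - convert UTC-4 -> UTC+7:
  offset difference: 7 - (-4) = 11 hours
  14 + (11) = 25 -> mod 24 = 1
Result: 01:33 in UTC+7

01:33


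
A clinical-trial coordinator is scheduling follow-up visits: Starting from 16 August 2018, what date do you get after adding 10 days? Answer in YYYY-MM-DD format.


Start: 2018-08-16
Adding 10 days
Days remaining in August: 15
Result: 2018-08-26

2018-08-26


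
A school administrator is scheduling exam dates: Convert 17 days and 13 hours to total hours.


Days: 17
Extra hours: 13
Hours per day: 24
Days to hours: 17 x 24 = 408
Total: 408 + 13 = 421

421


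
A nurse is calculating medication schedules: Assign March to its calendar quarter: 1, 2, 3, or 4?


Month: March (month 3)
Q1: January-March (months 1-3)
Q2: April-June (months 4-6)
Q3: July-September (months 7-9)
Q4: October-December (months 10-12)
Month 3 falls in Q1

1


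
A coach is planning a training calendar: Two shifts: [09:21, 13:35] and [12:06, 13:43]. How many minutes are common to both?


Interval A: [561, 815] minutes from midnight
Interval B: [726, 823] minutes from midnight
Overlap start = max(561, 726) = 726
Overlap end = min(815, 823) = 815
Overlap = 815 - 726 = 89 minutes

89


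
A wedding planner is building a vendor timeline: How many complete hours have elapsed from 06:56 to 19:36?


Start: 06:56
End: 19:36
Hour difference: 19 - 6 = 13 hours
Minute difference: 36 - 56 = -20 minutes
Total minutes: 760
Complete hours: 760 / 60 = 12 (remainder 40)

12


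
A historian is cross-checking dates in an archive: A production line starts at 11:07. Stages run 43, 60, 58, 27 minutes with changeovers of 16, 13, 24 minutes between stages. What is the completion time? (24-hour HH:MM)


Start: 11:07 = 667 min from midnight
  after task 1 (43 min): 11:50
  after break (16 min): 12:06
  after task 2 (60 min): 13:06
  after break (13 min): 13:19
  after task 3 (58 min): 14:17
  after break (24 min): 14:41
  after task 4 (27 min): 15:08
Total elapsed: 241 minutes
End time: 15:08

15:08


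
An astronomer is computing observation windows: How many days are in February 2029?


Month: February
Year: 2029
2029 is not a leap year
February has 28 days
Total: 28 days

28


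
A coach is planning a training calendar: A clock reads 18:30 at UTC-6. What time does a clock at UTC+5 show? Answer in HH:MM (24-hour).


Local time: 18:30 at UTC-6 (offset -6h)
Target zone: UTC+5 (offset 5h)
Difference: 5 - (-6) = 11 hours
Calculation: 18 + (11) = 29
Wraparound: (29) mod 24 = 5
Result: 05:30

05:30


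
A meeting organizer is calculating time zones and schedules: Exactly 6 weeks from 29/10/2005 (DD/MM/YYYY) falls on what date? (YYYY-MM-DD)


Start: 2005-10-29
Weeks to add: 6
Convert to days: 6 x 7 = 42 days
Add 42 days to 2005-10-29
Result: 2005-12-10

2005-12-10


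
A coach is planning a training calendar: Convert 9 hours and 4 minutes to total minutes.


Hours: 9
Minutes: 4
Convert hours to minutes: 9 x 60 = 540
Add remaining minutes: 540 + 4 = 544

544


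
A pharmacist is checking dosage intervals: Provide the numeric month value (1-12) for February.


Calendar month order:
1. January
2. February <--
3. March
February is month number 2

2


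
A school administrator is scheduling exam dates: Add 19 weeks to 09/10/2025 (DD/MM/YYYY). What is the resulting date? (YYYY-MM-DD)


Start: 2025-10-09
Weeks to add: 19
Convert to days: 19 x 7 = 133 days
Add 133 days to 2025-10-09
Result: 2026-02-19

2026-02-19


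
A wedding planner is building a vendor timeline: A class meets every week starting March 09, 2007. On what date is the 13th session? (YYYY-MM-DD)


First occurrence: 2007-03-09 (occurrence 1)
Each occurrence is 7 days after the previous.
Occurrence 13 is 12 weeks after the first.
12 weeks = 84 days
2007-03-09 + 84 days = 2007-06-01

2007-06-01


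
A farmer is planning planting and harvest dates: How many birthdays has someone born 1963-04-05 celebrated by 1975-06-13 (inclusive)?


Birth: 1963-04-05
Reference: 1975-06-13
Year difference: 1975 - 1963 = 12
Has birthday (04-05) occurred by 06-13? Yes
Age in full years: 12

12
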